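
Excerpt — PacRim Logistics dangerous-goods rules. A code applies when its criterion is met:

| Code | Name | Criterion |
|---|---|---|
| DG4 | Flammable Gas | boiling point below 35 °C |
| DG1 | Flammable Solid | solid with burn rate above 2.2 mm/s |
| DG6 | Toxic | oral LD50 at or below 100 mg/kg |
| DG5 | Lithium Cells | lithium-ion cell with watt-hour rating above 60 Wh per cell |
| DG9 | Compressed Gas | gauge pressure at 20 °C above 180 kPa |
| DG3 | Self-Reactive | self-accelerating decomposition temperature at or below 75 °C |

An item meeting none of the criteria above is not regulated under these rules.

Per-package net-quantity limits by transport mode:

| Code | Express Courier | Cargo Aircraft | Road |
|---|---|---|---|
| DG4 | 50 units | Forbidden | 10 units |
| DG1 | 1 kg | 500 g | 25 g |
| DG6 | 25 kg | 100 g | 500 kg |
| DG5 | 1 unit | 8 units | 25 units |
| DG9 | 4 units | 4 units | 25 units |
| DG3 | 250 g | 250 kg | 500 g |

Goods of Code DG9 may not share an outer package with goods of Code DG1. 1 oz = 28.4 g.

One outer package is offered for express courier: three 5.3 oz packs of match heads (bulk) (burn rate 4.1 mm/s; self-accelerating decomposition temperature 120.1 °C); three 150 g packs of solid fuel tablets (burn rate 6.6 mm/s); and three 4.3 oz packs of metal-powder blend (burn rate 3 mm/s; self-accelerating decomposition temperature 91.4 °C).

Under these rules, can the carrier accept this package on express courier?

The match heads (bulk) have burn rate 4.1 mm/s, which is > 2.2 mm/s, so they are Code DG1 (Flammable Solid).
Burn rate 6.6 mm/s meets the Code DG1 criterion (Flammable Solid), so the solid fuel tablets are Code DG1.
With burn rate 3 mm/s (> 2.2 mm/s), the metal-powder blend falls in Code DG1.
Code DG1 net quantity: (three 5.3 oz packs = 451.56 g) + (three 150 g packs = 450 g) + (three 4.3 oz packs = 366.36 g) = 1267.92 g.
That exceeds the Code DG1 express courier limit of 1 kg.

No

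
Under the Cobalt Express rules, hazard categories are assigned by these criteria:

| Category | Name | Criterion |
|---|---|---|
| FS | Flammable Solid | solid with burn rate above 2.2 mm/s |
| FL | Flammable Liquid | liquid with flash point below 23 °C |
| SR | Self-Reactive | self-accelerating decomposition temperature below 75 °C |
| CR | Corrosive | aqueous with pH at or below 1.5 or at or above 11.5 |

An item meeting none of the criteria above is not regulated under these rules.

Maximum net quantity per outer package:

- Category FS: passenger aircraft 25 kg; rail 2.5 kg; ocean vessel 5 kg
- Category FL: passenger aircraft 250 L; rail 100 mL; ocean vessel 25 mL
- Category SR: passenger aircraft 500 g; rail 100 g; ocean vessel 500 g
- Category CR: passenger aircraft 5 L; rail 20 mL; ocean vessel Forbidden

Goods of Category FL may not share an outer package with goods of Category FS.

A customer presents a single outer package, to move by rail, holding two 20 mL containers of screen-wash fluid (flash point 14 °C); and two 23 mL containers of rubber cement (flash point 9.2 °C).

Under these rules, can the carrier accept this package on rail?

Screen-wash fluid: flash point 14 °C < 23 °C → Category FL (Flammable Liquid).
Flash point 9.2 °C meets the Category FL criterion (Flammable Liquid), so the rubber cement is Category FL.
Total Category FL: (two 20 mL containers = 40 mL) + (two 23 mL containers = 46 mL) = 86 mL.
86 mL is within the rail limit of 100 mL for Category FL.

Yes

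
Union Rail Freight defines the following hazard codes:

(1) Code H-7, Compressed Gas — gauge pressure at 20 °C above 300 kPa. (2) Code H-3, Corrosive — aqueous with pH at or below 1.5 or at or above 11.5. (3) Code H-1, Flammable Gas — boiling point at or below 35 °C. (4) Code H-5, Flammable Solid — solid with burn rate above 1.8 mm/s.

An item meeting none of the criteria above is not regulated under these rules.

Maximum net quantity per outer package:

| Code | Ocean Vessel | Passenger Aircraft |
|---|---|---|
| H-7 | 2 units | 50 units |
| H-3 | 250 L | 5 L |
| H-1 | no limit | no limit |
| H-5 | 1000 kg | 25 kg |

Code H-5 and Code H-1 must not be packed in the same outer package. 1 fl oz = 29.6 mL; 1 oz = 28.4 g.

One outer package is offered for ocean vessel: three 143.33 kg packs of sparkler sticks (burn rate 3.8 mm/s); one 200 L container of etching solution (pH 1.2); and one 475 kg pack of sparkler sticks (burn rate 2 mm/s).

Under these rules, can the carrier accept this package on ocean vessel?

With burn rate 3.8 mm/s (> 1.8 mm/s), the sparkler sticks fall in Code H-5.
With pH 1.2 (≤ 1.5), the etching solution falls in Code H-3.
Sparkler sticks: burn rate 2 mm/s > 1.8 mm/s → Code H-5 (Flammable Solid).
Total Code H-5: (three 143.33 kg packs = 429.99 kg) + 475 kg = 904.99 kg.
904.99 kg is within the ocean vessel limit of 1000 kg for Code H-5.
Code H-3 quantity: 200 L.
200 L ≤ 250 L (ocean vessel limit, Code H-3) — within limit.
The segregation rule (Code H-5 with Code H-1) does not apply to Code H-5 with Code H-3.
Every hazard code is within its ocean vessel limit and no segregation rule is violated.

Yes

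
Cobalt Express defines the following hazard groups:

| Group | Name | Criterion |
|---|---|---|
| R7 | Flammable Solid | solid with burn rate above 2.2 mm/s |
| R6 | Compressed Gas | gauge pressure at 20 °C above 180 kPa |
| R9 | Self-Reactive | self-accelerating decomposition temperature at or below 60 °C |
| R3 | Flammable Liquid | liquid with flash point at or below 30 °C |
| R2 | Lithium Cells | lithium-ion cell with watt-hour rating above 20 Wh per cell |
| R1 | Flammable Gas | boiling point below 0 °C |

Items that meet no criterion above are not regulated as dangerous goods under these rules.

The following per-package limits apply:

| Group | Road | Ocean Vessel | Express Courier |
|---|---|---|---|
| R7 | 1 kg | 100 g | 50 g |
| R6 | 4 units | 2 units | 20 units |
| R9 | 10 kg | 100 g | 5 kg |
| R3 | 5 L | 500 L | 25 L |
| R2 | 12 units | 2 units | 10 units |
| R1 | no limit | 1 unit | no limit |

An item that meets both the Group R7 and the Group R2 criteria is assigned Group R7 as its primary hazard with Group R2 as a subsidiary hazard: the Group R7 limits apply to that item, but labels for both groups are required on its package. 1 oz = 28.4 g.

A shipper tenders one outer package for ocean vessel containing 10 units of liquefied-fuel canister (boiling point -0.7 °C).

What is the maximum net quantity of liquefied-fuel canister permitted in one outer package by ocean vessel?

With boiling point -0.7 °C (< 0 °C), the liquefied-fuel canister falls in Group R1.
The ocean vessel limit for Group R1 is 1 unit.

1 unit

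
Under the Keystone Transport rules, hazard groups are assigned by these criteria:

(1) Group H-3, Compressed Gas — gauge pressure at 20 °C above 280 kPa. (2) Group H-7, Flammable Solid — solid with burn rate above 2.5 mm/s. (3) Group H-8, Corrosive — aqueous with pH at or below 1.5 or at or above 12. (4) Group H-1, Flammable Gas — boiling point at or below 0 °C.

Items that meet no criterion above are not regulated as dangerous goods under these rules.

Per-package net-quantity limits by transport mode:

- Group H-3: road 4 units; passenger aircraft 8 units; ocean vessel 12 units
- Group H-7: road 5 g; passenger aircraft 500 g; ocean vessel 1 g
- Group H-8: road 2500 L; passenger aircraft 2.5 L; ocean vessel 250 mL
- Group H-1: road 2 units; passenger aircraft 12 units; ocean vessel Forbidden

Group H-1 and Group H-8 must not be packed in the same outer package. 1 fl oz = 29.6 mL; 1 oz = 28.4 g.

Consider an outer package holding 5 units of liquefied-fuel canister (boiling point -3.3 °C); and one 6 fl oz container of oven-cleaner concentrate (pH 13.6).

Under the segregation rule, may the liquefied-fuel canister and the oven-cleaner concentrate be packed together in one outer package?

No

Boiling point -3.3 °C meets the Group H-1 criterion (Flammable Gas), so the liquefied-fuel canister is Group H-1.
With pH 13.6 (≥ 12), the oven-cleaner concentrate falls in Group H-8.
Group H-1 and Group H-8 may not share an outer package.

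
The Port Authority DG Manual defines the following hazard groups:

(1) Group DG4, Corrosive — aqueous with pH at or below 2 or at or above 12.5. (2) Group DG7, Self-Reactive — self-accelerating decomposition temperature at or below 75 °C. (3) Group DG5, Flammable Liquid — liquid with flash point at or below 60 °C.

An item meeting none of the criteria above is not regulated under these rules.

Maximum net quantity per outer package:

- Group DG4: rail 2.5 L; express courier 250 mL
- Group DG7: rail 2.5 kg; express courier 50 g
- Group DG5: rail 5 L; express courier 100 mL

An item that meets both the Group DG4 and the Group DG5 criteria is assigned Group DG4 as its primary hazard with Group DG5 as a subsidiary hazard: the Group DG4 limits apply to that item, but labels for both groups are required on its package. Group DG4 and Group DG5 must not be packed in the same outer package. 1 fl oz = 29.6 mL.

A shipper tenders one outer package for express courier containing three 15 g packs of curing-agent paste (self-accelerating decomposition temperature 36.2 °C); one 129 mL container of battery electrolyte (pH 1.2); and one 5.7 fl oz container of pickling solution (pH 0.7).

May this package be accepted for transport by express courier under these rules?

No

Curing-agent paste: self-accelerating decomposition temperature 36.2 °C ≤ 75 °C → Group DG7 (Self-Reactive).
pH 1.2 meets the Group DG4 criterion (Corrosive), so the battery electrolyte is Group DG4.
The pickling solution has pH 0.7, which is ≤ 2, so it is Group DG4 (Corrosive).
Total Group DG4: 129 mL + (one 5.7 fl oz container = 168.72 mL) = 297.72 mL.
297.72 mL > 250 mL (express courier limit, Group DG4) — over the limit.
Group DG7 quantity: three 15 g packs = 45 g.
That is within the Group DG7 express courier limit of 50 g.
The segregation rule (Group DG4 with Group DG5) does not apply to Group DG4 with Group DG7.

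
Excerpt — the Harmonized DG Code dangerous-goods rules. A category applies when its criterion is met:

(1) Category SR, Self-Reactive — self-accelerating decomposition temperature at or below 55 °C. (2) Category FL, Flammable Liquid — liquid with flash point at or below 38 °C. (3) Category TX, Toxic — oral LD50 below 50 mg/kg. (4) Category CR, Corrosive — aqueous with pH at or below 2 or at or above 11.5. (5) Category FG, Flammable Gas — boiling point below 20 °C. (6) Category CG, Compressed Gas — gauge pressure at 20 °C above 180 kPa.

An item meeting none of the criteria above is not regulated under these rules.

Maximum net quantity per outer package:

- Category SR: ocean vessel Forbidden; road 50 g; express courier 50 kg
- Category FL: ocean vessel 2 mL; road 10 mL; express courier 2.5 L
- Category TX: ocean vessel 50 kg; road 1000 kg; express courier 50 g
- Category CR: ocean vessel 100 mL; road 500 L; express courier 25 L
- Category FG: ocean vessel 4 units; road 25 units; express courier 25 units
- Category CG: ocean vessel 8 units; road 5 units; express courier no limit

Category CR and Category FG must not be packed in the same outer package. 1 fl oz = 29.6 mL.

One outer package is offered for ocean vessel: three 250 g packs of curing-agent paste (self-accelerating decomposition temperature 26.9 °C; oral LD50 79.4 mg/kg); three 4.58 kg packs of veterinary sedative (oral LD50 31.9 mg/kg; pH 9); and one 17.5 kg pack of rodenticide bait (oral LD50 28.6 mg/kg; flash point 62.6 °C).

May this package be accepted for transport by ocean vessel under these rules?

Self-accelerating decomposition temperature 26.9 °C meets the Category SR criterion (Self-Reactive), so the curing-agent paste is Category SR.
Veterinary sedative: oral LD50 31.9 mg/kg < 50 mg/kg → Category TX (Toxic).
Rodenticide bait: oral LD50 28.6 mg/kg < 50 mg/kg → Category TX (Toxic).
Category TX net quantity: (three 4.58 kg packs = 13.74 kg) + 17.5 kg = 31.24 kg.
31.24 kg ≤ 50 kg (ocean vessel limit, Category TX) — within limit.
Category SR quantity: three 250 g packs = 750 g.
Category SR is Forbidden by ocean vessel.
The segregation rule (Category CR with Category FG) does not apply to Category TX with Category SR.

No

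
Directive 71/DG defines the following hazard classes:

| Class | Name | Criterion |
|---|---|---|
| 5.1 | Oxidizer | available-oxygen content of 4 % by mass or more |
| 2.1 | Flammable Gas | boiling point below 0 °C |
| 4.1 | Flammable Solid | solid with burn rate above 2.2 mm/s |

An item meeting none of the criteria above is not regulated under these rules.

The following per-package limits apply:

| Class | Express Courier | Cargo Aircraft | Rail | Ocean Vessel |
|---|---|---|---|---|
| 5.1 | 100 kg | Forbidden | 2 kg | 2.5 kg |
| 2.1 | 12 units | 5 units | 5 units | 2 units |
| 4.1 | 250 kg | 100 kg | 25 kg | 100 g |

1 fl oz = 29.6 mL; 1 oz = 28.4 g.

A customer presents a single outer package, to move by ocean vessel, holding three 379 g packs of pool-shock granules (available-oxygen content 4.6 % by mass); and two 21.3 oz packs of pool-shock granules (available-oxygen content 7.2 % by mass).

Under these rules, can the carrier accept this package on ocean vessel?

Available-oxygen content 4.6 % by mass meets the Class 5.1 criterion (Oxidizer), so the pool-shock granules are Class 5.1.
Available-oxygen content 7.2 % by mass meets the Class 5.1 criterion (Oxidizer), so the pool-shock granules are Class 5.1.
Class 5.1 net quantity: (three 379 g packs = 1.137 kg) + (two 21.3 oz packs = 1209.84 g) = 2346.84 g.
That is within the Class 5.1 ocean vessel limit of 2.5 kg.

Yes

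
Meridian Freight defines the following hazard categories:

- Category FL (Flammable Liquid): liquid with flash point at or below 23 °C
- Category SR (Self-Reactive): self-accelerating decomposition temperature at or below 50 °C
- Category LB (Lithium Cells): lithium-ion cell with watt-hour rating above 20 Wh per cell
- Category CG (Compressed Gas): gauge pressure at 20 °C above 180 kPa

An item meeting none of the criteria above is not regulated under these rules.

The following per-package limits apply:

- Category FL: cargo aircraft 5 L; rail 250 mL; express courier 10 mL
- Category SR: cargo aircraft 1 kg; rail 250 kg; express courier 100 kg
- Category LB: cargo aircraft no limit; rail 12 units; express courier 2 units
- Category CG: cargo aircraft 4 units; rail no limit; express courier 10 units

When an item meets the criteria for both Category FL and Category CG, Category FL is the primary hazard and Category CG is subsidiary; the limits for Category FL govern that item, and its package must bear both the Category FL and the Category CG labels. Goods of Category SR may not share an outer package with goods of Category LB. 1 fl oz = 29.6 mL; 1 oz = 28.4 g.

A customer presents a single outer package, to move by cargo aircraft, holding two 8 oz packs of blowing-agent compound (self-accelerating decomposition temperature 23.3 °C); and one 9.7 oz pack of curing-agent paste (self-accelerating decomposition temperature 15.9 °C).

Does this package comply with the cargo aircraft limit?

Yes

Blowing-agent compound: self-accelerating decomposition temperature 23.3 °C ≤ 50 °C → Category SR (Self-Reactive).
Self-accelerating decomposition temperature 15.9 °C meets the Category SR criterion (Self-Reactive), so the curing-agent paste is Category SR.
Category SR net quantity: (two 8 oz packs = 454.4 g) + (one 9.7 oz pack = 275.48 g) = 729.88 g.
729.88 g is within the cargo aircraft limit of 1 kg for Category SR.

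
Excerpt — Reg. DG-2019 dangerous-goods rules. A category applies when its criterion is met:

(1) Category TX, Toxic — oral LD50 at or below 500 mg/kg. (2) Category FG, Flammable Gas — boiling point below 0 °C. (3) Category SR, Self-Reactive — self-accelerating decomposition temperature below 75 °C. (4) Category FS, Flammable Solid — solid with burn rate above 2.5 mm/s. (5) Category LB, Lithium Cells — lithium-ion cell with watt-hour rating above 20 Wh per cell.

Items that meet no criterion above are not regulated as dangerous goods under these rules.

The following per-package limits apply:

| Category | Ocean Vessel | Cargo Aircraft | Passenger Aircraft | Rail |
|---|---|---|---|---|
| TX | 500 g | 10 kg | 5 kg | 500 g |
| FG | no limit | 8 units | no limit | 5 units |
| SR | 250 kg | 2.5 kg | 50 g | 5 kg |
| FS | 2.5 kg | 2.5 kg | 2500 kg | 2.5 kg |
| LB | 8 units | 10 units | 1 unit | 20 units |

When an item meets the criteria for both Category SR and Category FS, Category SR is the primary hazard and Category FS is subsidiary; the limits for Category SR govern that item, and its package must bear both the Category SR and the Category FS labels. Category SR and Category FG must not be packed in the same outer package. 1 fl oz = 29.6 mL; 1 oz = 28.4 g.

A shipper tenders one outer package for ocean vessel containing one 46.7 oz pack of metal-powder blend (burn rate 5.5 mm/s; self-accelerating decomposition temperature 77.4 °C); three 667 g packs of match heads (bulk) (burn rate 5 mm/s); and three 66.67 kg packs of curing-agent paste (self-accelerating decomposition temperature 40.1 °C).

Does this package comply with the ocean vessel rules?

Burn rate 5.5 mm/s meets the Category FS criterion (Flammable Solid), so the metal-powder blend is Category FS.
Match heads (bulk): burn rate 5 mm/s > 2.5 mm/s → Category FS (Flammable Solid).
Curing-agent paste: self-accelerating decomposition temperature 40.1 °C < 75 °C → Category SR (Self-Reactive).
Total Category FS: (one 46.7 oz pack = 1326.28 g) + (three 667 g packs = 2.001 kg) = 3327.28 g.
3327.28 g exceeds the ocean vessel limit of 2.5 kg for Category FS.
Category SR quantity: three 66.67 kg packs = 200.01 kg.
That is within the Category SR ocean vessel limit of 250 kg.
The segregation rule (Category SR with Category FG) does not apply to Category FS with Category SR.

No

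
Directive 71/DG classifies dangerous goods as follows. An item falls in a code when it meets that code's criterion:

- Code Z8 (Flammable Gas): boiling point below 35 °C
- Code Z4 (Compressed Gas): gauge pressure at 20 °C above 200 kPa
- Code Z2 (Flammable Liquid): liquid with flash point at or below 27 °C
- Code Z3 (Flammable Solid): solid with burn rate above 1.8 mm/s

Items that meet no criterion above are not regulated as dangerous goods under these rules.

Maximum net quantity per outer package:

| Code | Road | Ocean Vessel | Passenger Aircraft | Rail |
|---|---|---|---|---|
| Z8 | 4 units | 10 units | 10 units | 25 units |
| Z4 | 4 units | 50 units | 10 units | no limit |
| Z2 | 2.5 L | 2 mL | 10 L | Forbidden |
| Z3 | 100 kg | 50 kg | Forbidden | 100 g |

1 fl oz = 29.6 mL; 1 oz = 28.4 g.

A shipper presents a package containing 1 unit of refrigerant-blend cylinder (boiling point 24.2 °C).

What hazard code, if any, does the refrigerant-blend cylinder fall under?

Boiling point 24.2 °C meets the Code Z8 criterion (Flammable Gas), so the refrigerant-blend cylinder is Code Z8.

Code Z8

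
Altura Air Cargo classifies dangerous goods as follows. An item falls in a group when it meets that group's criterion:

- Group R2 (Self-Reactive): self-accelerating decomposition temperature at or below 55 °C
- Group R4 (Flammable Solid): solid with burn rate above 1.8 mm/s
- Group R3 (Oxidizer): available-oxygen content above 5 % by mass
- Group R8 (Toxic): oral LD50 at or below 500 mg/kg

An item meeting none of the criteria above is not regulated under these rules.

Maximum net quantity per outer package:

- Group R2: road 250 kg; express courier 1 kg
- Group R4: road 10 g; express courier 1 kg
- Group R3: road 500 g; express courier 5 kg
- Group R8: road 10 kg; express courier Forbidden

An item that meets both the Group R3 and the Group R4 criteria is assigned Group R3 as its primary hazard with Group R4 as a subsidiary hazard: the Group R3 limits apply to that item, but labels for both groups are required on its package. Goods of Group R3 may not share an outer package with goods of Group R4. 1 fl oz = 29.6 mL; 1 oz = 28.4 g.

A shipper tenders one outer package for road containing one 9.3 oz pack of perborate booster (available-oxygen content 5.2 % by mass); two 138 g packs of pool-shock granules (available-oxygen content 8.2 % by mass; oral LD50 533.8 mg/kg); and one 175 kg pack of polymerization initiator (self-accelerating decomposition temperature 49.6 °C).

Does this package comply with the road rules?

No

Available-oxygen content 5.2 % by mass meets the Group R3 criterion (Oxidizer), so the perborate booster is Group R3.
The pool-shock granules have available-oxygen content 8.2 % by mass, which is > 5 % by mass, so they are Group R3 (Oxidizer).
Self-accelerating decomposition temperature 49.6 °C meets the Group R2 criterion (Self-Reactive), so the polymerization initiator is Group R2.
Total Group R3: (one 9.3 oz pack = 264.12 g) + (two 138 g packs = 276 g) = 540.12 g.
That exceeds the Group R3 road limit of 500 g.
Group R2 quantity: 175 kg.
That is within the Group R2 road limit of 250 kg.
The segregation rule (Group R3 with Group R4) does not apply to Group R3 with Group R2.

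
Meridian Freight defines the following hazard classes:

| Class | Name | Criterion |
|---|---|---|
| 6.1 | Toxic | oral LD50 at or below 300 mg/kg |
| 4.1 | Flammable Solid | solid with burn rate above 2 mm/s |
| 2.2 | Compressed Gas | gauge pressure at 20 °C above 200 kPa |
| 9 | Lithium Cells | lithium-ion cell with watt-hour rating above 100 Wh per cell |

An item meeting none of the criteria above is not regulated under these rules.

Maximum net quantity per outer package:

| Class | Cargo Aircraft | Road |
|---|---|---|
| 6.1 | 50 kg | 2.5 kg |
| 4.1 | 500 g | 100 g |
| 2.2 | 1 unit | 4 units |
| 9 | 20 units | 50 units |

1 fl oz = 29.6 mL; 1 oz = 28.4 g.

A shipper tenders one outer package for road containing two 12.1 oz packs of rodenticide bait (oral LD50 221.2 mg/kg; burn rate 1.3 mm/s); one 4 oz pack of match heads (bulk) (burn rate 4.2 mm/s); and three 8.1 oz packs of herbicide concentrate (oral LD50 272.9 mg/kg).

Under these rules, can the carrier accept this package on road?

No

The rodenticide bait has oral LD50 221.2 mg/kg, which is ≤ 300 mg/kg, so it is Class 6.1 (Toxic).
The match heads (bulk) have burn rate 4.2 mm/s, which is > 2 mm/s, so they are Class 4.1 (Flammable Solid).
Oral LD50 272.9 mg/kg meets the Class 6.1 criterion (Toxic), so the herbicide concentrate is Class 6.1.
Class 6.1 net quantity: (two 12.1 oz packs = 687.28 g) + (three 8.1 oz packs = 690.12 g) = 1377.4 g.
1377.4 g ≤ 2.5 kg (road limit, Class 6.1) — within limit.
Class 4.1 quantity: one 4 oz pack = 113.6 g.
That exceeds the Class 4.1 road limit of 100 g.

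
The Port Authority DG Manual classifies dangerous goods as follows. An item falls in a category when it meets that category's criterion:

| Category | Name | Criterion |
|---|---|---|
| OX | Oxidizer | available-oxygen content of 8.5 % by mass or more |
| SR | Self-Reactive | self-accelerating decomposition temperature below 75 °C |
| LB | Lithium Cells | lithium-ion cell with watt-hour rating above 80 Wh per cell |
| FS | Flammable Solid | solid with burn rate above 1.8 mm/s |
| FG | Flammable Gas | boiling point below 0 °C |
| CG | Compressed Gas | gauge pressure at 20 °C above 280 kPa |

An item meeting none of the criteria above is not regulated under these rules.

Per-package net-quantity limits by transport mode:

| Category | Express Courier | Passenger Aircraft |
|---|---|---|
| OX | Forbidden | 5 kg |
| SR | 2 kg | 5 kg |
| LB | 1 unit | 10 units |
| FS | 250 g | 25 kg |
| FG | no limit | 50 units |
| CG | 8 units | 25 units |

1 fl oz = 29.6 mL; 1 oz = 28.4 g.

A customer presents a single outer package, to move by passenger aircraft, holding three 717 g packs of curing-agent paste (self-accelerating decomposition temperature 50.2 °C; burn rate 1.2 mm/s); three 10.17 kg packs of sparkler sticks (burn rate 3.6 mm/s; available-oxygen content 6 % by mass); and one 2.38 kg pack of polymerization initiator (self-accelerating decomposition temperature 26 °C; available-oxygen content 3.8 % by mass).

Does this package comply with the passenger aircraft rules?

No

The curing-agent paste has self-accelerating decomposition temperature 50.2 °C, which is < 75 °C, so it is Category SR (Self-Reactive).
The sparkler sticks have burn rate 3.6 mm/s, which is > 1.8 mm/s, so they are Category FS (Flammable Solid).
Self-accelerating decomposition temperature 26 °C meets the Category SR criterion (Self-Reactive), so the polymerization initiator is Category SR.
Category SR net quantity: (three 717 g packs = 2.151 kg) + 2.38 kg = 4.531 kg.
That is within the Category SR passenger aircraft limit of 5 kg.
Category FS quantity: three 10.17 kg packs = 30.51 kg.
That exceeds the Category FS passenger aircraft limit of 25 kg.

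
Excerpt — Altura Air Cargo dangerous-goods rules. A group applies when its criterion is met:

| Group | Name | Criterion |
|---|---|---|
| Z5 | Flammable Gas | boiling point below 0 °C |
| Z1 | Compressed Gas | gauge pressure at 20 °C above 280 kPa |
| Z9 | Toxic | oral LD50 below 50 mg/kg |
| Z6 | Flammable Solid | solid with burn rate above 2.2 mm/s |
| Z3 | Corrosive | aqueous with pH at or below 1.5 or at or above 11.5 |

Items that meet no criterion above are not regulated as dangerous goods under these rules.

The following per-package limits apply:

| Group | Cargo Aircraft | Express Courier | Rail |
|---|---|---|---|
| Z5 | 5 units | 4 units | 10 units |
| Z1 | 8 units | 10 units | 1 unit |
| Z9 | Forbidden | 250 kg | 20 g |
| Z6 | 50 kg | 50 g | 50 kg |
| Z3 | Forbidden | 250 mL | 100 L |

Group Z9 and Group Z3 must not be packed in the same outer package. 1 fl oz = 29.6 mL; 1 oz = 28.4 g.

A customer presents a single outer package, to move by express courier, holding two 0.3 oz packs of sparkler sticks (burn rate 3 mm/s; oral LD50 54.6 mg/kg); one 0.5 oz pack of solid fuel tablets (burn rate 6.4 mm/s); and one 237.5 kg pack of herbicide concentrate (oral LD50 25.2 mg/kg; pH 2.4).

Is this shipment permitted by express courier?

Yes

Sparkler sticks: burn rate 3 mm/s > 2.2 mm/s → Group Z6 (Flammable Solid).
With burn rate 6.4 mm/s (> 2.2 mm/s), the solid fuel tablets fall in Group Z6.
The herbicide concentrate has oral LD50 25.2 mg/kg, which is < 50 mg/kg, so it is Group Z9 (Toxic).
Group Z9 quantity: 237.5 kg.
237.5 kg is within the express courier limit of 250 kg for Group Z9.
Group Z6 net quantity: (two 0.3 oz packs = 17.04 g) + (one 0.5 oz pack = 14.2 g) = 31.24 g.
31.24 g ≤ 50 g (express courier limit, Group Z6) — within limit.
The segregation rule (Group Z9 with Group Z3) does not apply to Group Z9 with Group Z6.
Every hazard group is within its express courier limit and no segregation rule is violated.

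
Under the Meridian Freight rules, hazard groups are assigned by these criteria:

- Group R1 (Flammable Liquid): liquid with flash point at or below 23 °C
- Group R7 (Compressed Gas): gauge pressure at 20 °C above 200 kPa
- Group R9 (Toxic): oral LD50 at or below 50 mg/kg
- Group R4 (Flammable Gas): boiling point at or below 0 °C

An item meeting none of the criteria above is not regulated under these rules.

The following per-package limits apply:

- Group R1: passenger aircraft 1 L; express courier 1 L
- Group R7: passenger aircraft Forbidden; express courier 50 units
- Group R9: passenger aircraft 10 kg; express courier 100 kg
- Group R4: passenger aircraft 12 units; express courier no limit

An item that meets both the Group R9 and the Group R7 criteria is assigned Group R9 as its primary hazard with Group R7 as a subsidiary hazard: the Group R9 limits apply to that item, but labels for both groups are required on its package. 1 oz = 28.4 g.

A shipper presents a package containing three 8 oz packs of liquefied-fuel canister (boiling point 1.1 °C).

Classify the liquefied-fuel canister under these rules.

boiling point 1.1 °C is not below 0 °C, so Group R4 does not apply.
No criterion is met, so the item is not regulated.

Not regulated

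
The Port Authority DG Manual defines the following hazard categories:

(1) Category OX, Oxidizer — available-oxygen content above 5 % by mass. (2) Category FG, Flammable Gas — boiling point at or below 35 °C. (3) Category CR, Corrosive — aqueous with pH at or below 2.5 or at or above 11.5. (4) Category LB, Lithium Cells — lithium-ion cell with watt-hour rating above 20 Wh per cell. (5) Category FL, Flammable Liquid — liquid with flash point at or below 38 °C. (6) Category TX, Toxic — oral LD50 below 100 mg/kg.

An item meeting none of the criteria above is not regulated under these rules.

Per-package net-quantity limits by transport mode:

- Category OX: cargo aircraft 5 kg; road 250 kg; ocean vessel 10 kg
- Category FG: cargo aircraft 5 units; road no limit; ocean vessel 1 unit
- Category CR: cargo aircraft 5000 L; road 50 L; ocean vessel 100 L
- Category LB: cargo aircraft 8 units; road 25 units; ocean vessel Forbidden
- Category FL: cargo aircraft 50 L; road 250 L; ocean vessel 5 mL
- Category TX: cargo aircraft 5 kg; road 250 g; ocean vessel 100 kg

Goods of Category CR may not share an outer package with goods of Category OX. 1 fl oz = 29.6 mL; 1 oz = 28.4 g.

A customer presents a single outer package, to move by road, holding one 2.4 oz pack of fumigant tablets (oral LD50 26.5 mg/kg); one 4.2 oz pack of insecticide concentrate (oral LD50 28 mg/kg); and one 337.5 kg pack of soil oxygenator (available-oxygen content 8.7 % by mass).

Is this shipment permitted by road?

Fumigant tablets: oral LD50 26.5 mg/kg < 100 mg/kg → Category TX (Toxic).
With oral LD50 28 mg/kg (< 100 mg/kg), the insecticide concentrate falls in Category TX.
Soil oxygenator: available-oxygen content 8.7 % by mass > 5 % by mass → Category OX (Oxidizer).
Category TX net quantity: (one 2.4 oz pack = 68.16 g) + (one 4.2 oz pack = 119.28 g) = 187.44 g.
187.44 g ≤ 250 g (road limit, Category TX) — within limit.
Category OX quantity: 337.5 kg.
337.5 kg > 250 kg (road limit, Category OX) — over the limit.
The segregation rule (Category CR with Category OX) does not apply to Category TX with Category OX.

No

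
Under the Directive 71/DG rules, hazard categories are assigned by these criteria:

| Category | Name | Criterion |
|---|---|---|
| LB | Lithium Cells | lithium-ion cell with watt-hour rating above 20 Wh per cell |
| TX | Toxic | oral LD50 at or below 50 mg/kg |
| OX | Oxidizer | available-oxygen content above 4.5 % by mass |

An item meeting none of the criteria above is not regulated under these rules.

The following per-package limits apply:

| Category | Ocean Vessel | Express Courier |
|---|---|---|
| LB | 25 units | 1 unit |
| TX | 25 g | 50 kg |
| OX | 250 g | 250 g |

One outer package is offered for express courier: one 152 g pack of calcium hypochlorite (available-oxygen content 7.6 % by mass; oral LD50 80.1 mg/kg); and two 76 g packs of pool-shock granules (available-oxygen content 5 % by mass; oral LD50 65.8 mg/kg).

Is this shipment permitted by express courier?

Calcium hypochlorite: available-oxygen content 7.6 % by mass > 4.5 % by mass → Category OX (Oxidizer).
Pool-shock granules: available-oxygen content 5 % by mass > 4.5 % by mass → Category OX (Oxidizer).
Category OX net quantity: 152 g + (two 76 g packs = 152 g) = 304 g.
304 g exceeds the express courier limit of 250 g for Category OX.

No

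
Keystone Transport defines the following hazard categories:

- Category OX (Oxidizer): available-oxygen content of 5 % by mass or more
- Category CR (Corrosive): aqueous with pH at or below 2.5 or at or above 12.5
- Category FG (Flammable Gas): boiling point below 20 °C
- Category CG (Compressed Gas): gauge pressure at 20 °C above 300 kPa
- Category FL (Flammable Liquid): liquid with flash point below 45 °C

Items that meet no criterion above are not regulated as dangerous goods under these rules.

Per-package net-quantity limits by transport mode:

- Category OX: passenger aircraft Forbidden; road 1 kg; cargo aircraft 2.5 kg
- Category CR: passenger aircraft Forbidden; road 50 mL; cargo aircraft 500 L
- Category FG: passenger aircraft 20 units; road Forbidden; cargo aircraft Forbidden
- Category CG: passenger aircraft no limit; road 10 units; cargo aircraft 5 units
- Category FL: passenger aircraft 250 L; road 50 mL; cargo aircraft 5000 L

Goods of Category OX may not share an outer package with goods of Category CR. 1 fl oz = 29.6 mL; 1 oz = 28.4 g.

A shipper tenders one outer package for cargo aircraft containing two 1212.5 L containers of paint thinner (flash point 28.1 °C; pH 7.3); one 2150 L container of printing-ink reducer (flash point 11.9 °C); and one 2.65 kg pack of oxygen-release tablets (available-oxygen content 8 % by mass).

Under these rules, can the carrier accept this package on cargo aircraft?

With flash point 28.1 °C (< 45 °C), the paint thinner falls in Category FL.
With flash point 11.9 °C (< 45 °C), the printing-ink reducer falls in Category FL.
With available-oxygen content 8 % by mass (≥ 5 % by mass), the oxygen-release tablets fall in Category OX.
Total Category FL: (two 1212.5 L containers = 2425 L) + 2150 L = 4575 L.
4575 L is within the cargo aircraft limit of 5000 L for Category FL.
Category OX quantity: 2.65 kg.
2.65 kg > 2.5 kg (cargo aircraft limit, Category OX) — over the limit.
The segregation rule (Category OX with Category CR) does not apply to Category FL with Category OX.

No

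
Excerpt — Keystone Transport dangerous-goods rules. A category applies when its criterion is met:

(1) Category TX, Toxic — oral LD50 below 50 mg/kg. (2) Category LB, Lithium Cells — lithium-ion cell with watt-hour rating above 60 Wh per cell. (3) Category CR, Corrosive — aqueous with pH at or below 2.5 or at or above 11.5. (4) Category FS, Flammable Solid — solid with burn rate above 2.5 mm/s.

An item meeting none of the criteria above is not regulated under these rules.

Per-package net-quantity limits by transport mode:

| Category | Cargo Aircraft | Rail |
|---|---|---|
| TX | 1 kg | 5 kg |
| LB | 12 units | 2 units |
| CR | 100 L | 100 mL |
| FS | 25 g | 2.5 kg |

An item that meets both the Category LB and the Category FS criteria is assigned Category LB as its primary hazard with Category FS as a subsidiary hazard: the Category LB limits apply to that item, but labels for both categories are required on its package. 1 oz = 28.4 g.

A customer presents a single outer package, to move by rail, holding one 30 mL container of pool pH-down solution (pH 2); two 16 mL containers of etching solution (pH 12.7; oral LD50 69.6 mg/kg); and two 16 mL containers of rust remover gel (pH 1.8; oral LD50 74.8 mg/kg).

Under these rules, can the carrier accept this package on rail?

Yes

The pool pH-down solution has pH 2, which is ≤ 2.5, so it is Category CR (Corrosive).
Etching solution: pH 12.7 ≥ 11.5 → Category CR (Corrosive).
Rust remover gel: pH 1.8 ≤ 2.5 → Category CR (Corrosive).
Category CR net quantity: 30 mL + (two 16 mL containers = 32 mL) + (two 16 mL containers = 32 mL) = 94 mL.
94 mL is within the rail limit of 100 mL for Category CR.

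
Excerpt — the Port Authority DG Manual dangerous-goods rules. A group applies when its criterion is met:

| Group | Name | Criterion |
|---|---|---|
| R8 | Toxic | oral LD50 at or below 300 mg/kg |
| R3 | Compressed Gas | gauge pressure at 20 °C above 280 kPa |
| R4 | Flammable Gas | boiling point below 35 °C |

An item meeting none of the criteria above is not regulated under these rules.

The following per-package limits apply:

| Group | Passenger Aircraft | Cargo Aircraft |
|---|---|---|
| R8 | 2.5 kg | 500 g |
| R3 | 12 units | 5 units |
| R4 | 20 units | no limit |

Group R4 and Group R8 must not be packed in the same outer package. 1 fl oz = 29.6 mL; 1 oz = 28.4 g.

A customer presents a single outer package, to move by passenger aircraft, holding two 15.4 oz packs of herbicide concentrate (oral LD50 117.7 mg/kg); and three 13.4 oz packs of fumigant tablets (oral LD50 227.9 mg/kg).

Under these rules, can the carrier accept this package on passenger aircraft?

Oral LD50 117.7 mg/kg meets the Group R8 criterion (Toxic), so the herbicide concentrate is Group R8.
Oral LD50 227.9 mg/kg meets the Group R8 criterion (Toxic), so the fumigant tablets are Group R8.
Group R8 net quantity: (two 15.4 oz packs = 874.72 g) + (three 13.4 oz packs = 1141.68 g) = 2016.4 g.
That is within the Group R8 passenger aircraft limit of 2.5 kg.

Yes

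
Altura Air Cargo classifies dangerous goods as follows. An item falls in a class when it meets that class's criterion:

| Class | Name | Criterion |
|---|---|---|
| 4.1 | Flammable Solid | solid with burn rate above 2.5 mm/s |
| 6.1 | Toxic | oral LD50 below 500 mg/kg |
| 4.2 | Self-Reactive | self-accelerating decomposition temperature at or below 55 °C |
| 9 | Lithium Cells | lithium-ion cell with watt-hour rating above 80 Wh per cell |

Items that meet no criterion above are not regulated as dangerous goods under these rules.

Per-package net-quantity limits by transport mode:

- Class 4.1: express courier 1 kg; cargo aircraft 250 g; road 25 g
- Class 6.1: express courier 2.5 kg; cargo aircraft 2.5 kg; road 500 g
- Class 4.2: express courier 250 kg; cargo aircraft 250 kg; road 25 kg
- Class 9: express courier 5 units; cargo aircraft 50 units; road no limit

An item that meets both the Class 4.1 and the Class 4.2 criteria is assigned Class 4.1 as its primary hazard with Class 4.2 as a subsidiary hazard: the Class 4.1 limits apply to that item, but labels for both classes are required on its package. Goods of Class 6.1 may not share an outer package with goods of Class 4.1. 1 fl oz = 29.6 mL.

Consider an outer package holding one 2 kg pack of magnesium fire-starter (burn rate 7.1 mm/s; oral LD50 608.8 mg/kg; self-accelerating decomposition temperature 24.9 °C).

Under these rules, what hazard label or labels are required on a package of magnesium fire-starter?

With burn rate 7.1 mm/s (> 2.5 mm/s), the magnesium fire-starter falls in Class 4.1.
The magnesium fire-starter has self-accelerating decomposition temperature 24.9 °C, which is ≤ 55 °C, so it is Class 4.2 (Self-Reactive).
By the precedence rule Class 4.1 is primary and Class 4.2 is subsidiary, and that rule requires both labels on the package.

Class 4.1 and 4.2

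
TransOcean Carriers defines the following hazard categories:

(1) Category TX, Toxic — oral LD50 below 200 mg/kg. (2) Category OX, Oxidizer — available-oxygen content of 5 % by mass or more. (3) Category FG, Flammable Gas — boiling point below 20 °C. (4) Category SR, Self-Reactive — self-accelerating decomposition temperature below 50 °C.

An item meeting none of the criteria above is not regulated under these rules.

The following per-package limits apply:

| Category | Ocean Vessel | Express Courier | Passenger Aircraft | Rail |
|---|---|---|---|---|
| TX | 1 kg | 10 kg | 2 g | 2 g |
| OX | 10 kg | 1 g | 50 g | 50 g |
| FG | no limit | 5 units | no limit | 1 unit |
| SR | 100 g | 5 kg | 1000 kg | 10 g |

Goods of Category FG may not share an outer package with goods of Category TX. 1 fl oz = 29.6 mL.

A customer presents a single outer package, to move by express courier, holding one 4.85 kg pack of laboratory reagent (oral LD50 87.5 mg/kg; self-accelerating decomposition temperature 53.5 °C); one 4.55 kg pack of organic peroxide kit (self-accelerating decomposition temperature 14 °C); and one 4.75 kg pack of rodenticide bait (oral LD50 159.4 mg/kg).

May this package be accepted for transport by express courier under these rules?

Yes

Oral LD50 87.5 mg/kg meets the Category TX criterion (Toxic), so the laboratory reagent is Category TX.
Self-accelerating decomposition temperature 14 °C meets the Category SR criterion (Self-Reactive), so the organic peroxide kit is Category SR.
With oral LD50 159.4 mg/kg (< 200 mg/kg), the rodenticide bait falls in Category TX.
Category TX net quantity: 4.85 kg + 4.75 kg = 9.6 kg.
That is within the Category TX express courier limit of 10 kg.
Category SR quantity: 4.55 kg.
4.55 kg is within the express courier limit of 5 kg for Category SR.
The segregation rule (Category FG with Category TX) does not apply to Category TX with Category SR.
Every hazard category is within its express courier limit and no segregation rule is violated.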